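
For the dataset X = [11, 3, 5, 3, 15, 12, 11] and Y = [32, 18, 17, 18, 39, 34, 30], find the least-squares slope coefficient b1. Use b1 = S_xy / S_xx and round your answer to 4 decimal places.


The sample means are xbar = 8.5714 and ybar = 26.8571.
Compute S_xx = 139.7143 and S_xy = 256.5714.
Slope b1 = S_xy / S_xx = 256.5714 / 139.7143 = 1.8364.

1.8364


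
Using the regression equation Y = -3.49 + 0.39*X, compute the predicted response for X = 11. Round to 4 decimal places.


Substitute X = 11 into the equation:
Y = -3.49 + 0.39 * 11 = -3.49 + 4.2900 = 0.8000.

0.8000


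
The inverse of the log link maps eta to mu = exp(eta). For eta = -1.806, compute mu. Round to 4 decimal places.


The inverse log link gives:
mu = exp(-1.806) = 0.1643.

0.1643


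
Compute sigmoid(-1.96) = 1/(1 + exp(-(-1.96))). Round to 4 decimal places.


First, exp(1.9600) = 7.0993.
Then sigma(z) = 1/(1 + 7.0993) = 0.1235.

0.1235


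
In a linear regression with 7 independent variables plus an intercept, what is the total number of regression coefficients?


Total coefficients = number of predictors + 1 (for the intercept).
= 7 + 1 = 8.

8


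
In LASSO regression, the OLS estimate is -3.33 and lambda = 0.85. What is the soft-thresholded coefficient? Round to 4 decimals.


Check: |-3.33| = 3.33 vs lambda = 0.85.
Since |beta| > lambda, coefficient = sign(beta)*(|beta| - lambda) = -2.4800.
Soft-thresholded coefficient = -2.4800.

-2.4800


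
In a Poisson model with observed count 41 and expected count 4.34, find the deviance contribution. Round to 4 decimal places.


Compute y*ln(y/mu) = 41*ln(41/4.34) = 41*2.245698 = 92.073618.
y - mu = 36.66.
D = 2*(92.073618 - (36.66)) = 110.827236, which rounds to 110.8272.

110.8272


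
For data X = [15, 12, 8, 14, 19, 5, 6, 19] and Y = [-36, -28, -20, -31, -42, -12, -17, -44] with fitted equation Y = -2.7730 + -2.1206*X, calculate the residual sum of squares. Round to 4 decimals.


For each point, residual = actual - predicted.
Residuals: [-1.4180, 0.2202, -0.2622, 1.4614, 1.0644, 1.3760, -1.5034, -0.9356].
Sum of squared residuals = 10.4255.

10.4255


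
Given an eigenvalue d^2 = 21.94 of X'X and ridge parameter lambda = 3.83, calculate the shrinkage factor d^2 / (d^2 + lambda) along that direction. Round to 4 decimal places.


d^2 + lambda = 21.94 + 3.83 = 25.7700.
Shrinkage factor = 21.94/25.7700 = 0.8514.

0.8514


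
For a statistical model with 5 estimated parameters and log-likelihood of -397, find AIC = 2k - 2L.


AIC = 2k - 2*loglik = 2(5) - 2(-397).
= 10 + 794 = 804.

804


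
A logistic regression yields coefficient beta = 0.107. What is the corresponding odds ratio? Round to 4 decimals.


Odds ratio = exp(beta) = exp(0.107).
= 1.1129.

1.1129


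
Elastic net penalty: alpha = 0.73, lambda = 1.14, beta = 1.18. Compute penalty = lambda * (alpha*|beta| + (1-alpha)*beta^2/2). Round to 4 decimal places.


L1 component = 0.73 * |1.18| = 0.8614.
L2 component = 0.27 * 1.18^2 / 2 = 0.1880.
Penalty = 1.14 * (0.8614 + 0.1880) = 1.14 * 1.0494 = 1.1963.

1.1963


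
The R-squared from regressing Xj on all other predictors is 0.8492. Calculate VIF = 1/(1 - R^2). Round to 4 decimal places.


Denominator: 1 - 0.8492 = 0.1508.
VIF = 1 / 0.1508 = 6.6313.

6.6313


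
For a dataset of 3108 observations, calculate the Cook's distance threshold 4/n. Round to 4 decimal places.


Using the rule of thumb:
Threshold = 4 / 3108 = 0.0013.

0.0013


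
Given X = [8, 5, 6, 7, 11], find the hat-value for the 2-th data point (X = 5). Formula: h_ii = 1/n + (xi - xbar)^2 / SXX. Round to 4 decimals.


Mean of X: xbar = 7.4000.
SXX = 21.2000.
For X = 5: h = 1/5 + (5 - 7.4000)^2/21.2000 = 0.4717.

0.4717


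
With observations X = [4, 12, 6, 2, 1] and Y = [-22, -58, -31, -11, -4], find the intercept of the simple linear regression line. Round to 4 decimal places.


First find the slope: b1 = -4.8158.
Means: xbar = 5.0000, ybar = -25.2000.
b0 = ybar - b1 * xbar = -25.2000 - -4.8158 * 5.0000 = -1.1211.

-1.1211


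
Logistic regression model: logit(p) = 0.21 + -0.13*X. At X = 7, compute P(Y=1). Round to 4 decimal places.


Linear predictor: z = 0.21 + -0.13 * 7 = -0.7000.
P = 1/(1 + exp(0.7000)) = 1/(1 + 2.0138) = 0.3318.

0.3318


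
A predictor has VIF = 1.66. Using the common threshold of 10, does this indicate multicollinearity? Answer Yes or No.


Compare VIF = 1.66 to the threshold of 10.
1.66 < 10, so the answer is No.

No


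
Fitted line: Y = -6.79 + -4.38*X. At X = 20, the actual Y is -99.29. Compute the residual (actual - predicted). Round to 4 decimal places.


Fitted value at X = 20 is yhat = -6.79 + -4.38*20 = -94.3900.
Residual = -99.29 - -94.3900 = -4.9000.

-4.9000


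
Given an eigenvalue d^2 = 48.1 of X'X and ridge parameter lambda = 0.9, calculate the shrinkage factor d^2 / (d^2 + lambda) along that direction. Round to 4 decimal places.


Denominator = d^2 + lambda = 48.1 + 0.9 = 49.0000.
Shrinkage = 48.1 / 49.0000 = 0.9816.

0.9816


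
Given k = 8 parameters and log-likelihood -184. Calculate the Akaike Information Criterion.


AIC = 2k - 2*loglik = 2(8) - 2(-184).
= 16 + 368 = 384.

384


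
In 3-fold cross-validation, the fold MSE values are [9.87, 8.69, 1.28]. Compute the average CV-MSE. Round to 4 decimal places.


Total MSE across folds = 19.8400.
CV-MSE = 19.8400/3 = 6.6133.

6.6133


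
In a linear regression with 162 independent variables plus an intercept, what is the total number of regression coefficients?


Each predictor gets one coefficient, plus one intercept.
Total parameters = 162 + 1 = 163.

163


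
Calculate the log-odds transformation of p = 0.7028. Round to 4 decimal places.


Compute the odds: 0.7028/0.2972 = 2.3647.
Take the natural log: ln(2.3647) = 0.8607.

0.8607


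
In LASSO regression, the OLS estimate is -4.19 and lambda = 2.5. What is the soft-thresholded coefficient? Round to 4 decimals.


|beta_OLS| = 4.19.
lambda = 2.5.
Since |beta| > lambda, coefficient = sign(beta)*(|beta| - lambda) = -1.6900.
Result = -1.6900.

-1.6900


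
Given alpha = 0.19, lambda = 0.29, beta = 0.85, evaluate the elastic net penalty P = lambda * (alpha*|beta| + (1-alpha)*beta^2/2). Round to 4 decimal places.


L1 component = 0.19 * |0.85| = 0.1615.
L2 component = 0.81 * 0.85^2 / 2 = 0.2926.
Penalty = 0.29 * (0.1615 + 0.2926) = 0.29 * 0.4541 = 0.1317.

0.1317


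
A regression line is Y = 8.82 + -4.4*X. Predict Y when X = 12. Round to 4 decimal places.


Substitute X = 12 into the equation:
Y = 8.82 + -4.4 * 12 = 8.82 + -52.8000 = -43.9800.

-43.9800


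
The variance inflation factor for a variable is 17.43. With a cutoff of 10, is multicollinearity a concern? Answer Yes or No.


Compare VIF = 17.43 to the threshold of 10.
17.43 >= 10, so the answer is Yes.

Yes


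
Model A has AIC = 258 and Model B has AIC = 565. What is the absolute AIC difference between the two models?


|AIC_A - AIC_B| = |258 - 565| = 307.
Model A is preferred (lower AIC).

307


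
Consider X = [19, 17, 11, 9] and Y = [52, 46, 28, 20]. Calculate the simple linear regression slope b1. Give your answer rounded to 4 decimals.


The sample means are xbar = 14.0000 and ybar = 36.5000.
Compute S_xx = 68.0000 and S_xy = 214.0000.
Slope b1 = S_xy / S_xx = 214.0000 / 68.0000 = 3.1471.

3.1471


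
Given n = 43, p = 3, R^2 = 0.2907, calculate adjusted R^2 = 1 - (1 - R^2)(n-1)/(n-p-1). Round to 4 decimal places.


Plug in: Adj R^2 = 1 - (1 - 0.2907) * 42/39.
= 1 - 0.7093 * 42/39
= 1 - 29.7906 / 39
= 1 - 0.7639 = 0.2361.

0.2361


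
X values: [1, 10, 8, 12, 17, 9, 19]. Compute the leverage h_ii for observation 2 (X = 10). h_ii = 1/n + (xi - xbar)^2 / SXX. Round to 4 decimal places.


Compute xbar = 10.8571 with n = 7 observations.
SXX = 214.8571.
Leverage = 1/7 + (10 - 10.8571)^2/214.8571 = 0.1463.

0.1463


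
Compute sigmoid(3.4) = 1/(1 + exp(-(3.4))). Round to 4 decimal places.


exp(-3.4000) = 0.0334.
1 + exp(-z) = 1.0334.
sigmoid = 1/1.0334 = 0.9677.

0.9677


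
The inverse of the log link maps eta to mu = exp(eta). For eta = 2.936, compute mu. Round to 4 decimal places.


The inverse log link gives:
mu = exp(2.936) = 18.8403.

18.8403


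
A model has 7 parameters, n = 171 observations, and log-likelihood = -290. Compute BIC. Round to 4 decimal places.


Compute k*ln(n) = 7*ln(171) = 7*5.141664 = 35.991648.
Then -2*loglik = 580.
BIC = 35.991648 + 580 = 615.991648, which rounds to 615.9916.

615.9916


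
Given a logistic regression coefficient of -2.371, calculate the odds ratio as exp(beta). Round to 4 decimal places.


The odds ratio is computed as:
OR = e^(-2.371) = 0.0934.

0.0934


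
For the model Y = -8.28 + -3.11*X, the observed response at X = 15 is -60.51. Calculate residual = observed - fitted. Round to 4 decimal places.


Compute yhat = -8.28 + (-3.11)(15) = -54.9300.
Residual = actual - predicted = -60.51 - -54.9300 = -5.5800.

-5.5800


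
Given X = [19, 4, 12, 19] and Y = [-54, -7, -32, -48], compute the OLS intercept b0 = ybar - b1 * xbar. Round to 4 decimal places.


First find the slope: b1 = -2.9183.
Means: xbar = 13.5000, ybar = -35.2500.
b0 = ybar - b1 * xbar = -35.2500 - -2.9183 * 13.5000 = 4.1471.

4.1471


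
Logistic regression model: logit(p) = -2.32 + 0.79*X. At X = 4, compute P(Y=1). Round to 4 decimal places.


Compute z = -2.32 + (0.79)(4) = 0.8400.
exp(-z) = 0.4317.
P = 1/(1 + 0.4317) = 0.6985.

0.6985


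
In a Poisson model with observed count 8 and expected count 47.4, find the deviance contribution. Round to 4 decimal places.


Compute y*ln(y/mu) = 8*ln(8/47.4) = 8*-1.779181 = -14.233448.
y - mu = -39.4.
D = 2*(-14.233448 - (-39.4)) = 50.333104, which rounds to 50.3331.

50.3331


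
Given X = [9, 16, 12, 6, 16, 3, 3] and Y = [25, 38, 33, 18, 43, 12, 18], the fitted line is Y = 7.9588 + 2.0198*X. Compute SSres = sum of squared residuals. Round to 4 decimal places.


For each point, residual = actual - predicted.
Residuals: [-1.1370, -2.2756, 0.8036, -2.0776, 2.7244, -2.0182, 3.9818].
Sum of squared residuals = 38.7835.

38.7835


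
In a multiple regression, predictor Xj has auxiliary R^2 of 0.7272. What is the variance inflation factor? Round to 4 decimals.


Denominator: 1 - 0.7272 = 0.2728.
VIF = 1 / 0.2728 = 3.6657.

3.6657


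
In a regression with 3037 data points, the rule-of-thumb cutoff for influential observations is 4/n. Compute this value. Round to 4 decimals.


Cook's distance cutoff = 4/n = 4/3037.
= 0.0013.

0.0013


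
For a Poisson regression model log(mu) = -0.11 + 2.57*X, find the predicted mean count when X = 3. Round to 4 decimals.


Compute eta = -0.11 + 2.57 * 3 = 7.6000.
Apply inverse link: mu = e^7.6000 = 1998.1959.

1998.1959


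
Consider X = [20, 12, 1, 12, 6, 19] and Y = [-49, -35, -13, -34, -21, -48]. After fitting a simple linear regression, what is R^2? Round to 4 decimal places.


Fit the OLS line: b0 = -10.5631, b1 = -1.9517.
SSres = 3.3725.
SStot = 1029.3333.
R^2 = 1 - 3.3725/1029.3333 = 0.9967.

0.9967


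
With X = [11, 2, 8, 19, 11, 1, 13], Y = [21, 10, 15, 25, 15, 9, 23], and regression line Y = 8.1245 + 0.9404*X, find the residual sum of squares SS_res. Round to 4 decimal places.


Predicted values from Y = 8.1245 + 0.9404*X.
Residuals: [2.5311, -0.0053, -0.6477, -0.9921, -3.4689, -0.0649, 2.6503].
SSres = 26.8718.

26.8718


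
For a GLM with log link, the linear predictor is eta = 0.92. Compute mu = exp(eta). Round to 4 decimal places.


Apply the inverse link:
mu = e^0.92 = 2.5093.

2.5093


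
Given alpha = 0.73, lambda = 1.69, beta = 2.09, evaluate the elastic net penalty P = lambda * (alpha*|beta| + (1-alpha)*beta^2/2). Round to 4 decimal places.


L1 component = 0.73 * |2.09| = 1.5257.
L2 component = 0.27 * 2.09^2 / 2 = 0.5897.
Penalty = 1.69 * (1.5257 + 0.5897) = 1.69 * 2.1154 = 3.5750.

3.5750


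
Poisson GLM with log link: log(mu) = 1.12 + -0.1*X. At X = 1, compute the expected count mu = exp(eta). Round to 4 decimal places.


eta = 1.12 + -0.1 * 1 = 1.0200.
mu = exp(1.0200) = 2.7732.

2.7732


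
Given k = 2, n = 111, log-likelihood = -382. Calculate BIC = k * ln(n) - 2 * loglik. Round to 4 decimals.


k * ln(n) = 2 * ln(111) = 2 * 4.709530 = 9.419060.
-2 * loglik = -2 * (-382) = 764.
BIC = 9.419060 + 764 = 773.419060, which rounds to 773.4191.

773.4191


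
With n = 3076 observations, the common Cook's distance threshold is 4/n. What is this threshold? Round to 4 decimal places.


The threshold is 4/n.
4/3076 = 0.0013.

0.0013


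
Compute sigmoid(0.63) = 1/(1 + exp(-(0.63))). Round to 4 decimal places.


First, exp(-0.6300) = 0.5326.
Then sigma(z) = 1/(1 + 0.5326) = 0.6525.

0.6525


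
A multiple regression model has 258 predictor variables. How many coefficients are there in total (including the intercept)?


Each predictor gets one coefficient, plus one intercept.
Total parameters = 258 + 1 = 259.

259


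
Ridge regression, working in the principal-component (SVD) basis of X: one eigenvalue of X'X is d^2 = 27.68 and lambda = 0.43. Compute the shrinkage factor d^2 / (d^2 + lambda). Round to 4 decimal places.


Compute the denominator: 27.68 + 0.43 = 28.1100.
Shrinkage factor = 27.68 / 28.1100 = 0.9847.

0.9847


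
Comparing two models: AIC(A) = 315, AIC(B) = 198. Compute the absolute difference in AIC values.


Compute |315 - 198| = 117.
Model B has the smaller AIC.

117


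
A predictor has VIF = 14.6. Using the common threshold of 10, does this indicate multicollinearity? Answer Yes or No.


Check: VIF = 14.6 vs threshold = 10.
Since 14.6 >= 10, the answer is Yes.

Yes


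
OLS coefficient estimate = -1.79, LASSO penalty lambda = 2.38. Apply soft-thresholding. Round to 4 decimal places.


|beta_OLS| = 1.79.
lambda = 2.38.
Since |beta| <= lambda, the coefficient is set to 0.
Result = 0.0000.

0.0000


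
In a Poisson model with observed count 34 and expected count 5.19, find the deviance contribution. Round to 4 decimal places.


Compute y*ln(y/mu) = 34*ln(34/5.19) = 34*1.879627 = 63.907318.
y - mu = 28.81.
D = 2*(63.907318 - (28.81)) = 70.194636, which rounds to 70.1946.

70.1946


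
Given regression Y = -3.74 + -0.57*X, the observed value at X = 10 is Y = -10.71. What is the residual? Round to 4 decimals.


Predicted = -3.74 + -0.57 * 10 = -9.4400.
Residual = -10.71 - -9.4400 = -1.2700.

-1.2700


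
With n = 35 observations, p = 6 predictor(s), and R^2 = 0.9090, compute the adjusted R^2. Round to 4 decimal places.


Plug in: Adj R^2 = 1 - (1 - 0.9090) * 34/28.
= 1 - 0.0910 * 34/28
= 1 - 3.0940 / 28
= 1 - 0.1105 = 0.8895.

0.8895


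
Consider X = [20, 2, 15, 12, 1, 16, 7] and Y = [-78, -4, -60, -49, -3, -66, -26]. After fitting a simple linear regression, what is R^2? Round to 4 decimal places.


The fitted line is Y = 2.2873 + -4.1371*X.
SSres = 18.8817, SStot = 5456.8571.
R^2 = 1 - SSres/SStot = 0.9965.

0.9965


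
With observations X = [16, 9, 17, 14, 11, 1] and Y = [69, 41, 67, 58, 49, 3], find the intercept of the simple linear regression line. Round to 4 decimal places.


First find the slope: b1 = 4.1154.
Means: xbar = 11.3333, ybar = 47.8333.
b0 = ybar - b1 * xbar = 47.8333 - 4.1154 * 11.3333 = 1.1923.

1.1923


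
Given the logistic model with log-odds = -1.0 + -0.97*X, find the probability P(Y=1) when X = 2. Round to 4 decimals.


Linear predictor: z = -1.0 + -0.97 * 2 = -2.9400.
P = 1/(1 + exp(2.9400)) = 1/(1 + 18.9158) = 0.0502.

0.0502


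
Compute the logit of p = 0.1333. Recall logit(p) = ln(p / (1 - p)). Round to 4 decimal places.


Compute the odds: 0.1333/0.8667 = 0.1538.
Take the natural log: ln(0.1538) = -1.8721.

-1.8721


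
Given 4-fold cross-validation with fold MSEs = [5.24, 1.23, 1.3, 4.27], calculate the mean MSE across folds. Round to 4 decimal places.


Sum of fold MSEs = 12.0400.
Average = 12.0400 / 4 = 3.0100.

3.0100


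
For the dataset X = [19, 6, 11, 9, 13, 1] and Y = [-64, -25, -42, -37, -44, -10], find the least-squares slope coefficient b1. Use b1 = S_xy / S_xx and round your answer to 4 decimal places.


The sample means are xbar = 9.8333 and ybar = -37.0000.
Compute S_xx = 188.8333 and S_xy = -560.0000.
Slope b1 = S_xy / S_xx = -560.0000 / 188.8333 = -2.9656.

-2.9656


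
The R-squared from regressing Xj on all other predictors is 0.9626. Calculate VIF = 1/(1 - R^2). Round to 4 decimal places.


Using VIF = 1/(1 - R^2_j):
1 - 0.9626 = 0.0374.
VIF = 26.7380.

26.7380


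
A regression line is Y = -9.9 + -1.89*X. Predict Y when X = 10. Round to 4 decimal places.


Substitute X = 10 into the equation:
Y = -9.9 + -1.89 * 10 = -9.9 + -18.9000 = -28.8000.

-28.8000


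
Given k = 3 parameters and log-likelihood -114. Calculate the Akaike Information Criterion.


AIC = 2*3 - 2*(-114).
= 6 + 228 = 234.

234


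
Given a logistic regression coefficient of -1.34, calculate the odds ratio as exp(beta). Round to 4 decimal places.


The odds ratio is computed as:
OR = e^(-1.34) = 0.2618.

0.2618


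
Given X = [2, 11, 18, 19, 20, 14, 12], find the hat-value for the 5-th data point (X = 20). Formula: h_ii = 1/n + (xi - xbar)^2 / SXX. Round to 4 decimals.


n = 7, xbar = 13.7143.
SXX = sum((xi - xbar)^2) = 233.4286.
h = 1/7 + (20 - 13.7143)^2 / 233.4286 = 0.3121.

0.3121


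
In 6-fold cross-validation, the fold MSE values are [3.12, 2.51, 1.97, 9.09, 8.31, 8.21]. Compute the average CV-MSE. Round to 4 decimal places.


Add all fold MSEs: 33.2100.
Divide by k = 6: 33.2100/6 = 5.5350.

5.5350


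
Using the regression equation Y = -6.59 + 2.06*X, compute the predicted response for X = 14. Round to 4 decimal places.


Predicted value:
Y = -6.59 + (2.06)(14) = -6.59 + 28.8400 = 22.2500.

22.2500


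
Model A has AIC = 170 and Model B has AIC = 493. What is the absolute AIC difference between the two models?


|AIC_A - AIC_B| = |170 - 493| = 323.
Model A is preferred (lower AIC).

323


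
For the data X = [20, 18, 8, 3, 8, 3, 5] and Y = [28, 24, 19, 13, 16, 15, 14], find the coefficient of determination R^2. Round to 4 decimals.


Fit the OLS line: b0 = 11.1593, b1 = 0.7828.
SSres = 11.1142.
SStot = 189.7143.
R^2 = 1 - 11.1142/189.7143 = 0.9414.

0.9414


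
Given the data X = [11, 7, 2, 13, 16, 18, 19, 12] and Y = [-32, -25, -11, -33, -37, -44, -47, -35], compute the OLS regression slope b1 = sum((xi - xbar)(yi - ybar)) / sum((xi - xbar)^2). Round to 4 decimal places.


First compute the means: xbar = 12.2500, ybar = -33.0000.
Then S_xx = sum((xi - xbar)^2) = 227.5000.
S_xy = sum((xi - xbar)(yi - ybar)) = -441.0000.
b1 = S_xy / S_xx = -441.0000 / 227.5000 = -1.9385.

-1.9385


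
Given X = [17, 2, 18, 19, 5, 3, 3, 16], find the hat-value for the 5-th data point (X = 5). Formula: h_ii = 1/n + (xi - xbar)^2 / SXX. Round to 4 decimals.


Compute xbar = 10.3750 with n = 8 observations.
SXX = 415.8750.
Leverage = 1/8 + (5 - 10.3750)^2/415.8750 = 0.1945.

0.1945


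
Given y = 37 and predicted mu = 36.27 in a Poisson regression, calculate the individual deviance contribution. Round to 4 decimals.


Compute y*ln(y/mu) = 37*ln(37/36.27) = 37*0.019927 = 0.737299.
y - mu = 0.73.
D = 2*(0.737299 - (0.73)) = 0.014598, which rounds to 0.0146.

0.0146


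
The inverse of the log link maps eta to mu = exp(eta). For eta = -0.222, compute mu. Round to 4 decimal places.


mu = exp(eta) = exp(-0.222).
= 0.8009.

0.8009


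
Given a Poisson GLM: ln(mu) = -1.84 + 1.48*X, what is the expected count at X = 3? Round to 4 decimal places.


Compute eta = -1.84 + 1.48 * 3 = 2.6000.
Apply inverse link: mu = e^2.6000 = 13.4637.

13.4637


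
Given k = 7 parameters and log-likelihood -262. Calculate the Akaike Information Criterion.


Compute:
2k = 2*7 = 14.
-2*loglik = -2*(-262) = 524.
AIC = 14 + 524 = 538.

538


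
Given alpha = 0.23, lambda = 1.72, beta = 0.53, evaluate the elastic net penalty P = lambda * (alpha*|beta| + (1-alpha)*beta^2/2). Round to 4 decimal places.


Compute:
L1 = 0.23 * 0.53 = 0.1219.
L2 = 0.77 * 0.53^2 / 2 = 0.1081.
Penalty = 1.72 * (0.1219 + 0.1081) = 0.3957.

0.3957


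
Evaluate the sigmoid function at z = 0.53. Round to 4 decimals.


exp(-0.5300) = 0.5886.
1 + exp(-z) = 1.5886.
sigmoid = 1/1.5886 = 0.6295.

0.6295


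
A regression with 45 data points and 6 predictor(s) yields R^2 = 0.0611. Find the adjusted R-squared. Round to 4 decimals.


Plug in: Adj R^2 = 1 - (1 - 0.0611) * 44/38.
= 1 - 0.9389 * 44/38
= 1 - 41.3116 / 38
= 1 - 1.0871 = -0.0871.

-0.0871


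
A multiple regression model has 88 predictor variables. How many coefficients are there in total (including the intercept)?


Each predictor gets one coefficient, plus one intercept.
Total parameters = 88 + 1 = 89.

89


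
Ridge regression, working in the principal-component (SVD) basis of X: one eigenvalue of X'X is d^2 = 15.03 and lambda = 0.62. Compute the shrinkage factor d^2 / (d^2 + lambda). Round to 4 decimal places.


Compute the denominator: 15.03 + 0.62 = 15.6500.
Shrinkage factor = 15.03 / 15.6500 = 0.9604.

0.9604


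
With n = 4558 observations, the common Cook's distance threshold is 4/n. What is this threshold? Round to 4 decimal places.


The threshold is 4/n.
4/4558 = 0.0009.

0.0009


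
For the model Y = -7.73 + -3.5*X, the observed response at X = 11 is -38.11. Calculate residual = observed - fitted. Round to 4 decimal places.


Fitted value at X = 11 is yhat = -7.73 + -3.5*11 = -46.2300.
Residual = -38.11 - -46.2300 = 8.1200.

8.1200


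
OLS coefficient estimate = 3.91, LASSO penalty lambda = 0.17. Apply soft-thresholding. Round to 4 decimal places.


Check: |3.91| = 3.91 vs lambda = 0.17.
Since |beta| > lambda, coefficient = sign(beta)*(|beta| - lambda) = 3.7400.
Soft-thresholded coefficient = 3.7400.

3.7400


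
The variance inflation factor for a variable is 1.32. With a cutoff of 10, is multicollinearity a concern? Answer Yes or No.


The threshold is 10.
VIF = 1.32 is < 10.
Multicollinearity indication: No.

No


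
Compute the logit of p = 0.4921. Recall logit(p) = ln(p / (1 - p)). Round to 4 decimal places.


The odds are p/(1-p) = 0.4921 / 0.5079 = 0.9689.
logit(p) = ln(0.9689) = -0.0316.

-0.0316


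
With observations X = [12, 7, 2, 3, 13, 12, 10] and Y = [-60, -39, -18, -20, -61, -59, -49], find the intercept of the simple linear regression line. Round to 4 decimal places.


Compute b1 = -4.1150 from the OLS formula.
With xbar = 8.4286 and ybar = -43.7143, the intercept is:
b0 = -43.7143 - -4.1150 * 8.4286 = -9.0305.

-9.0305


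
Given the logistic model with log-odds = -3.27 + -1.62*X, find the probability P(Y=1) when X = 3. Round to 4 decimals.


Compute z = -3.27 + (-1.62)(3) = -8.1300.
exp(-z) = 3394.7996.
P = 1/(1 + 3394.7996) = 0.0003.

0.0003


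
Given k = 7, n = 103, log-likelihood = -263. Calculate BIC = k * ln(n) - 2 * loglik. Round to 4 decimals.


ln(103) = 4.634729.
k * ln(n) = 7 * 4.634729 = 32.443103.
-2L = 526.
BIC = 32.443103 + 526 = 558.443103, which rounds to 558.4431.

558.4431


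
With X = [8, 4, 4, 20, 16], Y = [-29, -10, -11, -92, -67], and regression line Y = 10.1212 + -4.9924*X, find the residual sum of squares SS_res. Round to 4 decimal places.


Predicted values from Y = 10.1212 + -4.9924*X.
Residuals: [0.8180, -0.1516, -1.1516, -2.2732, 2.7572].
SSres = 14.7879.

14.7879


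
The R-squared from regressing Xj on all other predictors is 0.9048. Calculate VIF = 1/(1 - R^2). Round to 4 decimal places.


VIF = 1 / (1 - 0.9048).
= 1 / 0.0952 = 10.5042.

10.5042


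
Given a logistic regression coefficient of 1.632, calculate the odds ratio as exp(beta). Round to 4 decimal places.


exp(1.632) = 5.1141.
So the odds ratio is 5.1141.

5.1141


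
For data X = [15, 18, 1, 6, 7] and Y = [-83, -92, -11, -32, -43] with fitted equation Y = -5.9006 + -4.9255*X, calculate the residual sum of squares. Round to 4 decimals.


Predicted values from Y = -5.9006 + -4.9255*X.
Residuals: [-3.2169, 2.5596, -0.1739, 3.4536, -2.6209].
SSres = 35.7267.

35.7267


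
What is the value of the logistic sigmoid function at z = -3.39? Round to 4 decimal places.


Compute exp(3.3900) = 29.6660.
Sigmoid = 1 / (1 + 29.6660) = 1 / 30.6660 = 0.0326.

0.0326


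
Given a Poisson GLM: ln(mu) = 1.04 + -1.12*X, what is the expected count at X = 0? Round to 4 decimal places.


Linear predictor: eta = 1.04 + (-1.12)(0) = 1.0400.
Expected count: mu = exp(1.0400) = 2.8292.

2.8292


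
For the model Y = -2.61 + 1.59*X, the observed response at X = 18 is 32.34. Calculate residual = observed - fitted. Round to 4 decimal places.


Predicted = -2.61 + 1.59 * 18 = 26.0100.
Residual = 32.34 - 26.0100 = 6.3300.

6.3300


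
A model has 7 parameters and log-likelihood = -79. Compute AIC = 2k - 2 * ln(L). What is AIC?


AIC = 2*7 - 2*(-79).
= 14 + 158 = 172.

172


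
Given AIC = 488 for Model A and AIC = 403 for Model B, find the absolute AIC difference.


Compute |488 - 403| = 85.
Model B has the smaller AIC.

85


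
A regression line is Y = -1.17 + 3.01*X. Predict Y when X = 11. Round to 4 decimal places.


Predicted value:
Y = -1.17 + (3.01)(11) = -1.17 + 33.1100 = 31.9400.

31.9400


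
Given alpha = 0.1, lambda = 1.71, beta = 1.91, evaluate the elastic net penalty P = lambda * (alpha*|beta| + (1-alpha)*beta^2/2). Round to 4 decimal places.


Compute:
L1 = 0.1 * 1.91 = 0.1910.
L2 = 0.9 * 1.91^2 / 2 = 1.6416.
Penalty = 1.71 * (0.1910 + 1.6416) = 3.1338.

3.1338


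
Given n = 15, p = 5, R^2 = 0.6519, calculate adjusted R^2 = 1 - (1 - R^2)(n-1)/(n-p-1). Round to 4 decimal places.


Plug in: Adj R^2 = 1 - (1 - 0.6519) * 14/9.
= 1 - 0.3481 * 14/9
= 1 - 4.8734 / 9
= 1 - 0.5415 = 0.4585.

0.4585


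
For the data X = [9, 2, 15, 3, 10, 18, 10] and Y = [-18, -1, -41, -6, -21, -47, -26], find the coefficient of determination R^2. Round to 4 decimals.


Fit the OLS line: b0 = 4.7387, b1 = -2.8831.
SSres = 34.1027.
SStot = 1710.8571.
R^2 = 1 - 34.1027/1710.8571 = 0.9801.

0.9801


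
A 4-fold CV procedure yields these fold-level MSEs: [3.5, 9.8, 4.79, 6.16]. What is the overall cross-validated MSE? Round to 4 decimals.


Sum of fold MSEs = 24.2500.
Average = 24.2500 / 4 = 6.0625.

6.0625


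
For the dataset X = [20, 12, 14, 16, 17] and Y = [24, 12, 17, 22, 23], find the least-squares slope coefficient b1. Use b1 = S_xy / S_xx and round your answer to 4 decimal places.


Calculate xbar = 15.8000, ybar = 19.6000.
S_xx = 36.8000, S_xy = 56.6000.
Using b1 = S_xy / S_xx = 56.6000 / 36.8000, we get b1 = 1.5380.

1.5380


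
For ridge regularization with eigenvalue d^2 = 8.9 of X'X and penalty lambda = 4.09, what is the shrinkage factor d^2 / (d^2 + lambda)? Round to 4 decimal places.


Compute the denominator: 8.9 + 4.09 = 12.9900.
Shrinkage factor = 8.9 / 12.9900 = 0.6851.

0.6851


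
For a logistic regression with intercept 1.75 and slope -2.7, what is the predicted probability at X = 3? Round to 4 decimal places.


z = 1.75 + -2.7 * 3 = -6.3500.
Sigmoid: P = 1 / (1 + exp(6.3500)) = 0.0017.

0.0017


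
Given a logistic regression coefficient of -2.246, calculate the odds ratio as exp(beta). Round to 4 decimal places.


Odds ratio = exp(beta) = exp(-2.246).
= 0.1058.

0.1058


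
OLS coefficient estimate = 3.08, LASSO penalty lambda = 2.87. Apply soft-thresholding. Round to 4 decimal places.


Absolute value: |3.08| = 3.08.
Compare to lambda = 2.87.
Since |beta| > lambda, coefficient = sign(beta)*(|beta| - lambda) = 0.2100.

0.2100


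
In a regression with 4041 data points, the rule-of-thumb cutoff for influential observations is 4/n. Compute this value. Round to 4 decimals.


Using the rule of thumb:
Threshold = 4 / 4041 = 0.0010.

0.0010


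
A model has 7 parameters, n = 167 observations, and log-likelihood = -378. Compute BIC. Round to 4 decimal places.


ln(167) = 5.117994.
k * ln(n) = 7 * 5.117994 = 35.825958.
-2L = 756.
BIC = 35.825958 + 756 = 791.825958, which rounds to 791.8260.

791.8260


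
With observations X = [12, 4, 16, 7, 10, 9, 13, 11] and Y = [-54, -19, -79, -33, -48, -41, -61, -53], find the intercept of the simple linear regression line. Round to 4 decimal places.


First find the slope: b1 = -4.8901.
Means: xbar = 10.2500, ybar = -48.5000.
b0 = ybar - b1 * xbar = -48.5000 - -4.8901 * 10.2500 = 1.6230.

1.6230


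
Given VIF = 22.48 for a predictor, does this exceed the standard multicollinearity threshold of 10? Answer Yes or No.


Check: VIF = 22.48 vs threshold = 10.
Since 22.48 >= 10, the answer is Yes.

Yes


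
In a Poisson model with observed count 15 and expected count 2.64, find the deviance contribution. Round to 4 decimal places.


First: ln(15/2.64) = 1.737271.
Then: 15 * 1.737271 = 26.059065.
y - mu = 15 - 2.64 = 12.36.
D = 2(26.059065 - 12.36) = 27.398130, which rounds to 27.3981.

27.3981


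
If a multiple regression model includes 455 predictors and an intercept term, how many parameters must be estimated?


Each predictor gets one coefficient, plus one intercept.
Total parameters = 455 + 1 = 456.

456


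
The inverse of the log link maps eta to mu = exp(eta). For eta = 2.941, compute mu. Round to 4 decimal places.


mu = exp(eta) = exp(2.941).
= 18.9348.

18.9348


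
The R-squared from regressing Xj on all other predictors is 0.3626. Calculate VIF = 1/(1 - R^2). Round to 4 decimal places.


VIF = 1 / (1 - 0.3626).
= 1 / 0.6374 = 1.5689.

1.5689


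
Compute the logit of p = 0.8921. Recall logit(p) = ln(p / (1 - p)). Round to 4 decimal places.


The odds are p/(1-p) = 0.8921 / 0.1079 = 8.2678.
logit(p) = ln(8.2678) = 2.1124.

2.1124


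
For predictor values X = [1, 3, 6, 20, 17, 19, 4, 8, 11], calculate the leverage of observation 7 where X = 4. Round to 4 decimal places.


Mean of X: xbar = 9.8889.
SXX = 416.8889.
For X = 4: h = 1/9 + (4 - 9.8889)^2/416.8889 = 0.1943.

0.1943


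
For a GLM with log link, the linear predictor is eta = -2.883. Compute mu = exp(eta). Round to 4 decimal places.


mu = exp(eta) = exp(-2.883).
= 0.0560.

0.0560


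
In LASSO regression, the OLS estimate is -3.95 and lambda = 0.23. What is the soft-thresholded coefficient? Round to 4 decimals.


Check: |-3.95| = 3.95 vs lambda = 0.23.
Since |beta| > lambda, coefficient = sign(beta)*(|beta| - lambda) = -3.7200.
Soft-thresholded coefficient = -3.7200.

-3.7200


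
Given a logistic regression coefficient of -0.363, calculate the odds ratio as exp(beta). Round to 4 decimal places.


Odds ratio = exp(beta) = exp(-0.363).
= 0.6956.

0.6956


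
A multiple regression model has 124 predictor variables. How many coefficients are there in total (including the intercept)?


Total coefficients = number of predictors + 1 (for the intercept).
= 124 + 1 = 125.

125


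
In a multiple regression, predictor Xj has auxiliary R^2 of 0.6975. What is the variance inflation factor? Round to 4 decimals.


Denominator: 1 - 0.6975 = 0.3025.
VIF = 1 / 0.3025 = 3.3058.

3.3058


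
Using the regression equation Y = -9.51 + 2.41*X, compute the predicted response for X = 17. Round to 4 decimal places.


Substitute X = 17 into the equation:
Y = -9.51 + 2.41 * 17 = -9.51 + 40.9700 = 31.4600.

31.4600


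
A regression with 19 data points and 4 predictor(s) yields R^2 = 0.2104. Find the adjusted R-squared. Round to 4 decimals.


Using the formula:
(1 - 0.2104) = 0.7896.
Multiply by 18/14: 0.7896 * 18 = 14.2128, then 14.2128 / 14 = 1.0152.
Adj R^2 = 1 - 1.0152 = -0.0152.

-0.0152


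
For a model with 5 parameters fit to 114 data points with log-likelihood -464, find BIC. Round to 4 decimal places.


k * ln(n) = 5 * ln(114) = 5 * 4.736198 = 23.680990.
-2 * loglik = -2 * (-464) = 928.
BIC = 23.680990 + 928 = 951.680990, which rounds to 951.6810.

951.6810


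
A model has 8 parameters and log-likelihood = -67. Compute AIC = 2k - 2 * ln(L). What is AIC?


AIC = 2k - 2*loglik = 2(8) - 2(-67).
= 16 + 134 = 150.

150


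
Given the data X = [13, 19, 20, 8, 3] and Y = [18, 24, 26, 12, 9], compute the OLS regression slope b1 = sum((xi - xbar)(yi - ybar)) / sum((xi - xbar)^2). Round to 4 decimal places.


The sample means are xbar = 12.6000 and ybar = 17.8000.
Compute S_xx = 209.2000 and S_xy = 211.6000.
Slope b1 = S_xy / S_xx = 211.6000 / 209.2000 = 1.0115.

1.0115


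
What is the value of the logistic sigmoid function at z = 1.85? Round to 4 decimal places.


exp(-1.8500) = 0.1572.
1 + exp(-z) = 1.1572.
sigmoid = 1/1.1572 = 0.8641.

0.8641


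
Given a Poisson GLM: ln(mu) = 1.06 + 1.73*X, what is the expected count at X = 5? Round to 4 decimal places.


Linear predictor: eta = 1.06 + (1.73)(5) = 9.7100.
Expected count: mu = exp(9.7100) = 16481.6019.

16481.6019


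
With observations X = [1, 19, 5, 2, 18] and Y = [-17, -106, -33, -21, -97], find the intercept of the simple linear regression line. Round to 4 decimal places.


The slope is b1 = -4.8968.
Sample means are xbar = 9.0000 and ybar = -54.8000.
Intercept: b0 = -54.8000 - (-4.8968)(9.0000) = -10.7290.

-10.7290


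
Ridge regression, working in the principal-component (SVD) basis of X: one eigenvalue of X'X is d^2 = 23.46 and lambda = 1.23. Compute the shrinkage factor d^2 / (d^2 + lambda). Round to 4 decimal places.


Compute the denominator: 23.46 + 1.23 = 24.6900.
Shrinkage factor = 23.46 / 24.6900 = 0.9502.

0.9502


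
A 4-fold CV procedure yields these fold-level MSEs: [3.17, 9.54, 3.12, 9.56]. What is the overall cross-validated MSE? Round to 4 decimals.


Add all fold MSEs: 25.3900.
Divide by k = 4: 25.3900/4 = 6.3475.

6.3475


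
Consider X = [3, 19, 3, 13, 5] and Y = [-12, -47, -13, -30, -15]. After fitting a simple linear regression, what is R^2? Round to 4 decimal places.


After computing the OLS fit (b0=-5.3366, b1=-2.1004):
SSres = 12.7520, SStot = 909.2000.
R^2 = 1 - 12.7520/909.2000 = 0.9860.

0.9860


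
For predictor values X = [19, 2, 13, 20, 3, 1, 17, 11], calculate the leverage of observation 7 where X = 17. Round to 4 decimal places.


n = 8, xbar = 10.7500.
SXX = sum((xi - xbar)^2) = 429.5000.
h = 1/8 + (17 - 10.7500)^2 / 429.5000 = 0.2159.

0.2159


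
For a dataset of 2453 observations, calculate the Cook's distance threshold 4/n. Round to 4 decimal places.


The threshold is 4/n.
4/2453 = 0.0016.

0.0016


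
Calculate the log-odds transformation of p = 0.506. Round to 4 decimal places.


1 - p = 0.494.
p/(1-p) = 1.0243.
logit = ln(1.0243) = 0.0240.

0.0240


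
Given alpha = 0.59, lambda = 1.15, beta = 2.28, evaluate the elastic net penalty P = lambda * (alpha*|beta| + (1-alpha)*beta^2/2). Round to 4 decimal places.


L1 component = 0.59 * |2.28| = 1.3452.
L2 component = 0.41 * 2.28^2 / 2 = 1.0657.
Penalty = 1.15 * (1.3452 + 1.0657) = 1.15 * 2.4109 = 2.7725.

2.7725


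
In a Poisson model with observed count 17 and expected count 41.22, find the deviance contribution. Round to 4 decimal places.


Compute y*ln(y/mu) = 17*ln(17/41.22) = 17*-0.885710 = -15.057070.
y - mu = -24.22.
D = 2*(-15.057070 - (-24.22)) = 18.325860, which rounds to 18.3259.

18.3259


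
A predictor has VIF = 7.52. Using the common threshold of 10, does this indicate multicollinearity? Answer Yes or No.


Compare VIF = 7.52 to the threshold of 10.
7.52 < 10, so the answer is No.

No


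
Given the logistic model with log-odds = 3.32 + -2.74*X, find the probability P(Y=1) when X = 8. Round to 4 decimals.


Linear predictor: z = 3.32 + -2.74 * 8 = -18.6000.
P = 1/(1 + exp(18.6000)) = 1/(1 + 119640264.1982) = 0.0000.

0.0000


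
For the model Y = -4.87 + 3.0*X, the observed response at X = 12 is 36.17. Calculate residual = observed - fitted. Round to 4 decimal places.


Fitted value at X = 12 is yhat = -4.87 + 3.0*12 = 31.1300.
Residual = 36.17 - 31.1300 = 5.0400.

5.0400


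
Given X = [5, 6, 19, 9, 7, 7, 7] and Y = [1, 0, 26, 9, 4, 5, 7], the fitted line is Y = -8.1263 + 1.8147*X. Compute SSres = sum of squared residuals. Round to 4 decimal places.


For each point, residual = actual - predicted.
Residuals: [0.0528, -2.7619, -0.3530, 0.7940, -0.5766, 0.4234, 2.4234].
Sum of squared residuals = 14.7705.

14.7705


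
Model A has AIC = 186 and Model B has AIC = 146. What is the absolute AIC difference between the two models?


Absolute difference = |186 - 146| = 40.
The model with lower AIC (B) is preferred.

40


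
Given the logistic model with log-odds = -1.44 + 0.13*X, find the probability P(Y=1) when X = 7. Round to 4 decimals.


Compute z = -1.44 + (0.13)(7) = -0.5300.
exp(-z) = 1.6989.
P = 1/(1 + 1.6989) = 0.3705.

0.3705


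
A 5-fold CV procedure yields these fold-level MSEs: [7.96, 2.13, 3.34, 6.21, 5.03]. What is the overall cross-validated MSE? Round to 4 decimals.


Sum of fold MSEs = 24.6700.
Average = 24.6700 / 5 = 4.9340.

4.9340


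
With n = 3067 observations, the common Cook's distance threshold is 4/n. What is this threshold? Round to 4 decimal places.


Cook's distance cutoff = 4/n = 4/3067.
= 0.0013.

0.0013


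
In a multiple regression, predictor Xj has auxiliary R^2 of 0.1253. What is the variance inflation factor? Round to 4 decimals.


Using VIF = 1/(1 - R^2_j):
1 - 0.1253 = 0.8747.
VIF = 1.1432.

1.1432


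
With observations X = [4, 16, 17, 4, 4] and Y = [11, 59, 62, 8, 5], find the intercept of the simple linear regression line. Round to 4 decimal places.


The slope is b1 = 4.1968.
Sample means are xbar = 9.0000 and ybar = 29.0000.
Intercept: b0 = 29.0000 - (4.1968)(9.0000) = -8.7713.

-8.7713


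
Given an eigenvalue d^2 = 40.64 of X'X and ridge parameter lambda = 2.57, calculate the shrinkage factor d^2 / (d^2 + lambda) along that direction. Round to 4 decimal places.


Compute the denominator: 40.64 + 2.57 = 43.2100.
Shrinkage factor = 40.64 / 43.2100 = 0.9405.

0.9405


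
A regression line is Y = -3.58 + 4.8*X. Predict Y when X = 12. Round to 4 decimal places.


Predicted value:
Y = -3.58 + (4.8)(12) = -3.58 + 57.6000 = 54.0200.

54.0200


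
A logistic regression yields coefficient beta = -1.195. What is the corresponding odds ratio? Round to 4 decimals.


The odds ratio is computed as:
OR = e^(-1.195) = 0.3027.

0.3027


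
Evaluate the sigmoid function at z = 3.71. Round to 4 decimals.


First, exp(-3.7100) = 0.0245.
Then sigma(z) = 1/(1 + 0.0245) = 0.9761.

0.9761


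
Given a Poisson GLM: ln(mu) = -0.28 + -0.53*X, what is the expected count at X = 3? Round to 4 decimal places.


eta = -0.28 + -0.53 * 3 = -1.8700.
mu = exp(-1.8700) = 0.1541.

0.1541


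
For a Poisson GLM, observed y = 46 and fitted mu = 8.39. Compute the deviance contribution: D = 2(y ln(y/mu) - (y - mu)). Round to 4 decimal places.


Compute y*ln(y/mu) = 46*ln(46/8.39) = 46*1.701601 = 78.273646.
y - mu = 37.61.
D = 2*(78.273646 - (37.61)) = 81.327292, which rounds to 81.3273.

81.3273


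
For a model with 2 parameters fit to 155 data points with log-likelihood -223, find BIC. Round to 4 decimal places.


Compute k*ln(n) = 2*ln(155) = 2*5.043425 = 10.086850.
Then -2*loglik = 446.
BIC = 10.086850 + 446 = 456.086850, which rounds to 456.0869.

456.0869


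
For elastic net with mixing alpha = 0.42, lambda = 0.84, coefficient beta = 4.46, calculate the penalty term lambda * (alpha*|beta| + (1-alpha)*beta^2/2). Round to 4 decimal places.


Compute:
L1 = 0.42 * 4.46 = 1.8732.
L2 = 0.58 * 4.46^2 / 2 = 5.7686.
Penalty = 0.84 * (1.8732 + 5.7686) = 6.4191.

6.4191


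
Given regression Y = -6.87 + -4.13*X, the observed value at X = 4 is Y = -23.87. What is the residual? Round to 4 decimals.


Predicted = -6.87 + -4.13 * 4 = -23.3900.
Residual = -23.87 - -23.3900 = -0.4800.

-0.4800
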